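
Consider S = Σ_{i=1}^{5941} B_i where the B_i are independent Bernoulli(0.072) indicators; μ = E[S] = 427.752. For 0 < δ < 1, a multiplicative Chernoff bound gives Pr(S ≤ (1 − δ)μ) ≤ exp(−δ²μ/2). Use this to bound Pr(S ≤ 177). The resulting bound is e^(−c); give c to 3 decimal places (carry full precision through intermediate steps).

Write 177 = (1 − δ)μ, so δ = 1 − 177/427.752 = 0.5862088…
Then the exponent is δ²μ/2 = (μ − 177)²/(2μ) = 73.496518.

73.497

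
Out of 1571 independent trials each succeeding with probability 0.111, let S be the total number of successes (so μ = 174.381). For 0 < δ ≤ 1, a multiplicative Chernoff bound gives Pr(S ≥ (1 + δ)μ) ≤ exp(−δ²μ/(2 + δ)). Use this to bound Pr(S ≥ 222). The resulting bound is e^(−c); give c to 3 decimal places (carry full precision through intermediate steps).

Write 222 = (1 + δ)μ, so δ = 222/174.381 − 1 = 0.2730745…
Then the exponent is δ²μ/(2 + δ) = (222 − μ)² / (μ·(2 + δ)) = 5.720681.

5.721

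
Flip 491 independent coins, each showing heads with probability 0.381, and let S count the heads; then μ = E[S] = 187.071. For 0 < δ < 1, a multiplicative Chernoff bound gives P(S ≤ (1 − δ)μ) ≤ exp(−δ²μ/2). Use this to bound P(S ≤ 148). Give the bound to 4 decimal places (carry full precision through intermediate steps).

Write 148 = (1 − δ)μ, so δ = 1 − 148/187.071 = 0.2088565…
Then the exponent is δ²μ/2 = (μ − 148)²/(2μ) = 4.080117.
Bound = exp(−4.080117) = 0.01691.

0.0169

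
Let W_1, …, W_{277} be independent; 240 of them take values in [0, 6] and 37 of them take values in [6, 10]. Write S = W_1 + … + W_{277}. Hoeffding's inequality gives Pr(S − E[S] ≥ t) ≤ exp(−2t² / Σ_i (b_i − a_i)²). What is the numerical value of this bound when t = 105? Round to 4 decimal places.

0.0918

Σ(b_i − a_i)² = 240·6² + 37·4² = 9232.
Exponent = 2·105² / 9232 = 2.38843.
Bound = exp(−2.38843) = 0.09177.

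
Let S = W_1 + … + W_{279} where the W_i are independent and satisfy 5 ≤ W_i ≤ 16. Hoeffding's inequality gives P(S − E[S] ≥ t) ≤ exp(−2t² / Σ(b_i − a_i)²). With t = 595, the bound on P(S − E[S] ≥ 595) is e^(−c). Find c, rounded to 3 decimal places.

Σ(b_i − a_i)² = 279·(11)² = 33759.
c = 2t²/33759 = 2·595²/33759 = 20.9737.

20.974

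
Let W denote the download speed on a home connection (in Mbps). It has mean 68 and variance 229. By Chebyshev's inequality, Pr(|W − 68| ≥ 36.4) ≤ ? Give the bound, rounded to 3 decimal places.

0.173

Chebyshev: Pr(|W − μ| ≥ t) ≤ Var(W)/t².
Bound = 229 / 1324.96 = 0.1728.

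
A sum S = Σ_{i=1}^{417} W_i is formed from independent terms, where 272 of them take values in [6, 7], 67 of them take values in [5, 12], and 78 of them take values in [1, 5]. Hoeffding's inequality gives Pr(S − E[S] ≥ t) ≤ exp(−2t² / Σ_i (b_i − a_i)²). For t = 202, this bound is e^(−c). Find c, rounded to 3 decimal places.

16.991

Σ(b_i − a_i)² = 272·1² + 67·7² + 78·4² = 4803.
c = 2t² / 4803 = 2·202² / 4803 = 16.9910.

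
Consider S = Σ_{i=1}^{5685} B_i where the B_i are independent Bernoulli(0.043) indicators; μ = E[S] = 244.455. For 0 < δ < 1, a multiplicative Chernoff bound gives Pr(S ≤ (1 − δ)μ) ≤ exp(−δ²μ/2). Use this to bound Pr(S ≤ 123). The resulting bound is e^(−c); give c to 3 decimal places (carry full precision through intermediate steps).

30.172

Write 123 = (1 − δ)μ, so δ = 1 − 123/244.455 = 0.4968399…
Then the exponent is δ²μ/2 = (μ − 123)²/(2μ) = 30.171846.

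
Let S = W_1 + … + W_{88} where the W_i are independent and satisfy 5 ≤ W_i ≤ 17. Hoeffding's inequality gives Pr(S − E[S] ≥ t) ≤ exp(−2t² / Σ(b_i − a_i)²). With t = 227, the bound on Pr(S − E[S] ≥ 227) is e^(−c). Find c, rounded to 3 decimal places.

8.133

Σ(b_i − a_i)² = 88·(12)² = 12672.
c = 2t²/12672 = 2·227²/12672 = 8.1327.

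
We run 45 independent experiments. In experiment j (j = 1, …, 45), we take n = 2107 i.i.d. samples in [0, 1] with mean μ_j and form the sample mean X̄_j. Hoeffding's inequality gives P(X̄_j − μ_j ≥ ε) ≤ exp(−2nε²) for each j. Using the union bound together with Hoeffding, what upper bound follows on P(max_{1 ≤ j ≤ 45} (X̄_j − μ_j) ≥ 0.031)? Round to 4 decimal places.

0.7843

Per-experiment Hoeffding bound: exp(−2·2107·0.031²) = exp(−4.04965) = 0.017428.
Union bound over 45 events: 45·0.017428 = 0.78428.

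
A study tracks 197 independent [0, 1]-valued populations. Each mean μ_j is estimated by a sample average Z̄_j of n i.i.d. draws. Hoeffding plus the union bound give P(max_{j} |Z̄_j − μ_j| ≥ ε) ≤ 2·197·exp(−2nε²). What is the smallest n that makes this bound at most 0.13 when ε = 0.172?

136

Need 2·197·exp(−2nε²) ≤ 0.13, i.e. exp(−2nε²) ≤ 0.13/394.
So 2nε² ≥ ln(394/0.13) = 8.016572.
Hence n ≥ 8.016572/(2·0.172²) = 135.488.
The smallest integer n is 136.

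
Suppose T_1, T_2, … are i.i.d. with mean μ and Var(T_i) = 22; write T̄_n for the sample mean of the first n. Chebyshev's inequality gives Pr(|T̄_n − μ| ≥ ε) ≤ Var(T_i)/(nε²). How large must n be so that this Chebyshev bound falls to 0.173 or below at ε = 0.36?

982

Require 22/(n·0.36²) ≤ 0.173, i.e. n ≥ 22/(0.173·0.36²) = 981.232.
The smallest integer n is 982.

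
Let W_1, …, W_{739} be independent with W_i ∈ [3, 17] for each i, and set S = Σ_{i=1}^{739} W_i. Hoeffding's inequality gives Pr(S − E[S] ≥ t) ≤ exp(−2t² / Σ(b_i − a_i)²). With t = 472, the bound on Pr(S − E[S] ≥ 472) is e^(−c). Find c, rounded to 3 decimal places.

3.076

Σ(b_i − a_i)² = 739·(14)² = 144844.
c = 2t²/144844 = 2·472²/144844 = 3.0762.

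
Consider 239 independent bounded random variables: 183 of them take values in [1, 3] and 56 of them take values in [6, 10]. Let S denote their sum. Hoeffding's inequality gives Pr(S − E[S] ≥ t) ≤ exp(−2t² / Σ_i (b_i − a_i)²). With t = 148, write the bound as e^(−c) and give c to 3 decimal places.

26.909

Σ(b_i − a_i)² = 183·2² + 56·4² = 1628.
c = 2t² / 1628 = 2·148² / 1628 = 26.9091.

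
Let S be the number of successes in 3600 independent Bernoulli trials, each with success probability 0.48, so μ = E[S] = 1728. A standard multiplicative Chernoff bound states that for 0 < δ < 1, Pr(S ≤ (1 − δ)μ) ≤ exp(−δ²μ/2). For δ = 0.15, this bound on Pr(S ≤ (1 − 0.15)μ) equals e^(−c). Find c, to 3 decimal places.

19.440

c = δ²μ/2 = 0.15²·1728/2 = 19.4400.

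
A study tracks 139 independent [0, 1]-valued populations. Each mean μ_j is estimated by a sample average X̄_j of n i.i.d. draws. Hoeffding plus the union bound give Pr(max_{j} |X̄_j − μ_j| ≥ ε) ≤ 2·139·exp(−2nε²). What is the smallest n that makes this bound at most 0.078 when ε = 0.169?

Need 2·139·exp(−2nε²) ≤ 0.078, i.e. exp(−2nε²) ≤ 0.078/278.
So 2nε² ≥ ln(278/0.078) = 8.178668.
Hence n ≥ 8.178668/(2·0.169²) = 143.179.
The smallest integer n is 144.

144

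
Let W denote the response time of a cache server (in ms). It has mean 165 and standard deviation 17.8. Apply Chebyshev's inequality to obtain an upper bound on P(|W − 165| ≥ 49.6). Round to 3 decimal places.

0.129

Chebyshev: P(|W − μ| ≥ t) ≤ Var(W)/t².
Var(W) = σ² = 17.8² = 316.84.
Bound = 316.84 / 2460.16 = 0.1288.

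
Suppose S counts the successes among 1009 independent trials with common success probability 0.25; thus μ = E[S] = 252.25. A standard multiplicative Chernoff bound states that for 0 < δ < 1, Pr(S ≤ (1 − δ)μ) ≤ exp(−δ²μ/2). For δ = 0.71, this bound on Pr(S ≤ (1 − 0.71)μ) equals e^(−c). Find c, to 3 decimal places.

63.580

c = δ²μ/2 = 0.71²·252.25/2 = 63.5796.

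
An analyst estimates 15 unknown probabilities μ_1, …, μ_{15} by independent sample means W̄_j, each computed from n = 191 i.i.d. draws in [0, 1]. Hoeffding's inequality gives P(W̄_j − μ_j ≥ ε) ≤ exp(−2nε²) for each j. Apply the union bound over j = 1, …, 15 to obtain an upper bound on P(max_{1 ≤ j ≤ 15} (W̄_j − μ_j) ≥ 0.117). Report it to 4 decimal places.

0.0804

Per-experiment Hoeffding bound: exp(−2·191·0.117²) = exp(−5.22920) = 0.0053578.
Union bound over 15 events: 15·0.0053578 = 0.08037.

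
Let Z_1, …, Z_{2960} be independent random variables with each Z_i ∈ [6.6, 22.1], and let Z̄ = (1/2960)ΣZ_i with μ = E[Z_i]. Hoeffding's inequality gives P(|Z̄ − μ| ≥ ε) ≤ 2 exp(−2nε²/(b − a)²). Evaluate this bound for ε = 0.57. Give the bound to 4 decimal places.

0.0007

Exponent: 2nε²/(b − a)² = 2·2960·0.57² / 15.5² = 8.00586.
Bound = 2·exp(−8.00586) = 0.00067.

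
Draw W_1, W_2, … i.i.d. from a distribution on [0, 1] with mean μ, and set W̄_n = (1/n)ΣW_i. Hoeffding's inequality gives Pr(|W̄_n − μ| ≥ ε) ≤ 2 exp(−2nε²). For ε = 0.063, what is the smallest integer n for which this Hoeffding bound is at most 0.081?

Require 2·exp(−2nε²) ≤ 0.081, i.e. 2nε² ≥ ln(2/0.081) = 3.206453.
So n ≥ 3.206453 / (2·0.063²) = 403.937.
The smallest integer n is 404.

404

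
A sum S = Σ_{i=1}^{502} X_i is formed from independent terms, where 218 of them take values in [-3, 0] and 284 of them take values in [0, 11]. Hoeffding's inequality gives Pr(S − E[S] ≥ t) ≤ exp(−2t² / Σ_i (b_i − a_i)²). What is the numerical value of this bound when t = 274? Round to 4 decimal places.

0.0160

Σ(b_i − a_i)² = 218·3² + 284·11² = 36326.
Exponent = 2·274² / 36326 = 4.13346.
Bound = exp(−4.13346) = 0.01603.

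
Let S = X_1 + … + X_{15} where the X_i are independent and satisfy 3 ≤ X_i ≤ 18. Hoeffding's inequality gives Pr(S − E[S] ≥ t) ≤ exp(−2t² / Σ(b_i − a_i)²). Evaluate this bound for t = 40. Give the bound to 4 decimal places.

0.3875

Σ(b_i − a_i)² = 15·(15)² = 3375.
Exponent = 2·40²/3375 = 0.9481.
Bound = exp(−0.9481) = 0.38746.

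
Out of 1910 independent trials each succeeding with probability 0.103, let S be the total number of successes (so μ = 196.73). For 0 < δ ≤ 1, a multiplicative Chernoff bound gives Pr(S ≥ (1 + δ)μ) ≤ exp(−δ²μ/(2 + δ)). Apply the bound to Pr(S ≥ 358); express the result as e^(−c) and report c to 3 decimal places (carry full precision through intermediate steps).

46.884

Write 358 = (1 + δ)μ, so δ = 358/196.73 − 1 = 0.819753…
Then the exponent is δ²μ/(2 + δ) = (358 − μ)² / (μ·(2 + δ)) = 46.884093.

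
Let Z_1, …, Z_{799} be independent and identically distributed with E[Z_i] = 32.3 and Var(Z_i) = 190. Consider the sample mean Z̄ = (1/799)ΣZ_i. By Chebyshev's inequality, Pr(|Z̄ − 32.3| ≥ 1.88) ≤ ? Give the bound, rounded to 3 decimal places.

Var(Z̄) = Var(Z_i)/n = 190/799 = 0.2378.
Chebyshev: Pr(|Z̄ − 32.3| ≥ 1.88) ≤ Var(Z̄)/(1.88)² = 190/(799·1.88²) = 0.0673.

0.067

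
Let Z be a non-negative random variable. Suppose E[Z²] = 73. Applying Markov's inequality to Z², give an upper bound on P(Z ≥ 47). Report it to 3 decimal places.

0.033

Since Z ≥ 0, the event {Z ≥ 47} is the same as {Z² ≥ 2209}.
Markov's inequality applied to Z² gives P(Z² ≥ 2209) ≤ E[Z²]/2209 = 73/2209 = 0.0330.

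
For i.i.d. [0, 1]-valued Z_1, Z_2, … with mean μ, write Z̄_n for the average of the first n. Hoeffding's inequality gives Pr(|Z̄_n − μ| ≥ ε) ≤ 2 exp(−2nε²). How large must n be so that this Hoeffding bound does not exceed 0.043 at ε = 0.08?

Require 2·exp(−2nε²) ≤ 0.043, i.e. 2nε² ≥ ln(2/0.043) = 3.839702.
So n ≥ 3.839702 / (2·0.08²) = 299.977.
The smallest integer n is 300.

300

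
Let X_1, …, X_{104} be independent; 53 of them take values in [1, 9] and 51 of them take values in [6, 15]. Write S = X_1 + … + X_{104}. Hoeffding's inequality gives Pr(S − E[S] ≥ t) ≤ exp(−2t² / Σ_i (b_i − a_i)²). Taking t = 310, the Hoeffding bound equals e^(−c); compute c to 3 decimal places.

Σ(b_i − a_i)² = 53·8² + 51·9² = 7523.
c = 2t² / 7523 = 2·310² / 7523 = 25.5483.

25.548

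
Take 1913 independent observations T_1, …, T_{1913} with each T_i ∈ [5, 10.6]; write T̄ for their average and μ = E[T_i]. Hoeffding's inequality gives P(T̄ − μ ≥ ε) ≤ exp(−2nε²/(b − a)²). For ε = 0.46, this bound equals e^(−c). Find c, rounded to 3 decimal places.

c = 2nε²/(b − a)² = 2·1913·0.46² / 5.6² = 25.8157.

25.816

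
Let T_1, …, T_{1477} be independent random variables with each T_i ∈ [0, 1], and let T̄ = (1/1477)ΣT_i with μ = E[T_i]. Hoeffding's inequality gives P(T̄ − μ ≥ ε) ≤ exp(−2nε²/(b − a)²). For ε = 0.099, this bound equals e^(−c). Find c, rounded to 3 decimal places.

c = 2nε²/(b − a)² = 2·1477·0.099² / 1² = 28.9522.

28.952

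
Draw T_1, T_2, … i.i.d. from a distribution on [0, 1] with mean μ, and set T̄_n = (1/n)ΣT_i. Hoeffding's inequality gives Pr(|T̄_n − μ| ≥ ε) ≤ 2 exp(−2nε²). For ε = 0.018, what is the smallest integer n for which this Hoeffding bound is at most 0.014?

7658

Require 2·exp(−2nε²) ≤ 0.014, i.e. 2nε² ≥ ln(2/0.014) = 4.961845.
So n ≥ 4.961845 / (2·0.018²) = 7657.168.
The smallest integer n is 7658.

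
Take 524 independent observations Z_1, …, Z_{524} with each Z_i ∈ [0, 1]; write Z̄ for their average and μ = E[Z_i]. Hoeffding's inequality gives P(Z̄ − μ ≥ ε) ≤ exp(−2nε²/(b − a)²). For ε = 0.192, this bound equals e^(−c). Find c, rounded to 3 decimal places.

38.633

c = 2nε²/(b − a)² = 2·524·0.192² / 1² = 38.6335.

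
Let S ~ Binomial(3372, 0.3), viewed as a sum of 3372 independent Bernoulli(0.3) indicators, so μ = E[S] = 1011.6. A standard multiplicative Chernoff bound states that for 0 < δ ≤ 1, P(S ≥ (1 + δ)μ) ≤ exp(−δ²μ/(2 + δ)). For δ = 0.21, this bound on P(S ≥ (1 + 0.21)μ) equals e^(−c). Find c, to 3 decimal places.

c = δ²μ/(2 + δ) = 0.21²·1011.6/(2 + 0.21) = 20.1862.

20.186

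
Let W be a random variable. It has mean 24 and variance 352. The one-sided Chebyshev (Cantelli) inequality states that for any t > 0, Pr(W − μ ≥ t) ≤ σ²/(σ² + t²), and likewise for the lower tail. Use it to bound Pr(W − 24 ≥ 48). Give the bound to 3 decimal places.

Here σ² = 352 and t = 48, so σ² + t² = 2656.
Cantelli's bound: 352/2656 = 0.1325.

0.133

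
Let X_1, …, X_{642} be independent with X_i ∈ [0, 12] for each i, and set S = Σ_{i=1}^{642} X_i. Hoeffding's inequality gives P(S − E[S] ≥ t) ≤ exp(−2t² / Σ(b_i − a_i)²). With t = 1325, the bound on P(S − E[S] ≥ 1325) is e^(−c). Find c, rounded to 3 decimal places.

Σ(b_i − a_i)² = 642·(12)² = 92448.
c = 2t²/92448 = 2·1325²/92448 = 37.9808.

37.981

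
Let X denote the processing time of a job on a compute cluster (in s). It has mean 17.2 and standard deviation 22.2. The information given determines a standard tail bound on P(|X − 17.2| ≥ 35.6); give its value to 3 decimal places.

0.389

Mean and variance are known, so Chebyshev's inequality applies.
Chebyshev: P(|X − μ| ≥ t) ≤ Var(X)/t².
Var(X) = σ² = 22.2² = 492.84.
Bound = 492.84 / 1267.36 = 0.3889.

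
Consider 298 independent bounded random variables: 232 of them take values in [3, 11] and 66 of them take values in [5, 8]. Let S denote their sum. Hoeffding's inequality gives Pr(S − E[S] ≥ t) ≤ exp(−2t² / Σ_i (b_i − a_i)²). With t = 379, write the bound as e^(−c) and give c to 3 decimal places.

Σ(b_i − a_i)² = 232·8² + 66·3² = 15442.
c = 2t² / 15442 = 2·379² / 15442 = 18.6039.

18.604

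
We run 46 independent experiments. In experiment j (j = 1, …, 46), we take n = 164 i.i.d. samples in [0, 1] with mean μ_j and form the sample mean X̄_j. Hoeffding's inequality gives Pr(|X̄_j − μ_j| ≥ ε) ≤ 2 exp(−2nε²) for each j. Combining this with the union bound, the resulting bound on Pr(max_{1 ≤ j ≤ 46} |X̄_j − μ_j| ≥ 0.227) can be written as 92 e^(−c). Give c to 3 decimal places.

Union bound over the 46 events: Pr(max_{1 ≤ j ≤ 46} |X̄_j − μ_j| ≥ 0.227) ≤ 46·2·exp(−2nε²) = 92 exp(−2·164·0.227²).
So c = 2·164·0.227² = 16.9015.

16.902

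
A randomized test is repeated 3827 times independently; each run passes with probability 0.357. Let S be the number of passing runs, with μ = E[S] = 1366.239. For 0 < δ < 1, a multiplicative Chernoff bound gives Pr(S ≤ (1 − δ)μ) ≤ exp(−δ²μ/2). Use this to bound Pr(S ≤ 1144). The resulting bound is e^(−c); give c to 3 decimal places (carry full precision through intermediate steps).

Write 1144 = (1 − δ)μ, so δ = 1 − 1144/1366.239 = 0.1626648…
Then the exponent is δ²μ/2 = (μ − 1144)²/(2μ) = 18.075232.

18.075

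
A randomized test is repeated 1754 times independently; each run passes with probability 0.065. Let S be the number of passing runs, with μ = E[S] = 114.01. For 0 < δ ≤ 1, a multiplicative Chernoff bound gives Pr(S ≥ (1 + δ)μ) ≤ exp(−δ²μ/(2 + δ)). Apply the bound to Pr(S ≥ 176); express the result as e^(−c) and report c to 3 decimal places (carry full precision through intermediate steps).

Write 176 = (1 + δ)μ, so δ = 176/114.01 − 1 = 0.5437242…
Then the exponent is δ²μ/(2 + δ) = (176 − μ)² / (μ·(2 + δ)) = 13.250440.

13.250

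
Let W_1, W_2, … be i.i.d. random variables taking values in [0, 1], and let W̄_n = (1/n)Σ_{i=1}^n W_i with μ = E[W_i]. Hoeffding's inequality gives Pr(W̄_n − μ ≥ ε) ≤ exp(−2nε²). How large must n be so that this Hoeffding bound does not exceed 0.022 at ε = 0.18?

Require exp(−2nε²) ≤ 0.022, i.e. 2nε² ≥ ln(1/0.022) = 3.816713.
So n ≥ 3.816713 / (2·0.18²) = 58.900.
The smallest integer n is 59.

59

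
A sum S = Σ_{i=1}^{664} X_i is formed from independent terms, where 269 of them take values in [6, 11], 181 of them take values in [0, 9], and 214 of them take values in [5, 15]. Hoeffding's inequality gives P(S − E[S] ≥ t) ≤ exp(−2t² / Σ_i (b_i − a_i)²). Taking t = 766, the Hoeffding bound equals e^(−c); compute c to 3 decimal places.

Σ(b_i − a_i)² = 269·5² + 181·9² + 214·10² = 42786.
c = 2t² / 42786 = 2·766² / 42786 = 27.4275.

27.427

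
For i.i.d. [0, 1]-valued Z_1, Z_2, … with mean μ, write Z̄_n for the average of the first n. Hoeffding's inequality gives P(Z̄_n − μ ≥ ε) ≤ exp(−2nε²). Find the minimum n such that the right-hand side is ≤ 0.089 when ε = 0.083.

176

Require exp(−2nε²) ≤ 0.089, i.e. 2nε² ≥ ln(1/0.089) = 2.419119.
So n ≥ 2.419119 / (2·0.083²) = 175.578.
The smallest integer n is 176.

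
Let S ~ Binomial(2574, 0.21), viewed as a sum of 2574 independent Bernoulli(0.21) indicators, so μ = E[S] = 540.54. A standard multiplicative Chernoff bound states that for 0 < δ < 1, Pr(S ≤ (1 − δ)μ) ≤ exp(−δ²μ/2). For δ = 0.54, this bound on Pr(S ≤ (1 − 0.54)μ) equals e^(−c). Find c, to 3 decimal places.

78.811

c = δ²μ/2 = 0.54²·540.54/2 = 78.8107.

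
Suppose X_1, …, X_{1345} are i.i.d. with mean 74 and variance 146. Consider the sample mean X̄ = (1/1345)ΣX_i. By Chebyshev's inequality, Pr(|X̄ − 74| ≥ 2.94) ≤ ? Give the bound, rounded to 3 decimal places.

Var(X̄) = Var(X_i)/n = 146/1345 = 0.10855.
Chebyshev: Pr(|X̄ − 74| ≥ 2.94) ≤ Var(X̄)/(2.94)² = 146/(1345·2.94²) = 0.0126.

0.013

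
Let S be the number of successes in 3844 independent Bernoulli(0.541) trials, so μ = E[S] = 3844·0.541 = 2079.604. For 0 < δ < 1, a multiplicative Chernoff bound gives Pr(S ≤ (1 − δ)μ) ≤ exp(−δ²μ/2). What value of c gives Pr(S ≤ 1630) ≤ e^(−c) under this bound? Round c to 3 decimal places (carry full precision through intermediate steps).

Write 1630 = (1 − δ)μ, so δ = 1 − 1630/2079.604 = 0.2161969…
Then the exponent is δ²μ/2 = (μ − 1630)²/(2μ) = 48.601502.

48.602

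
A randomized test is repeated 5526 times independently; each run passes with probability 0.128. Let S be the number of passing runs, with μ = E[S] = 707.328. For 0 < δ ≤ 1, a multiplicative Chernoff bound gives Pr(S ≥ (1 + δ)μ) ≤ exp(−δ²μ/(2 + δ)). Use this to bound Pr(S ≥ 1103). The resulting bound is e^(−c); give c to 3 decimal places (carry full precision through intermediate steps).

86.480

Write 1103 = (1 + δ)μ, so δ = 1103/707.328 − 1 = 0.5593897…
Then the exponent is δ²μ/(2 + δ) = (1103 − μ)² / (μ·(2 + δ)) = 86.479539.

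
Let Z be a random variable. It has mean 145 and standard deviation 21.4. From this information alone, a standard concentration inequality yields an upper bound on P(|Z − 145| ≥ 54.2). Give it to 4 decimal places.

Mean and variance are known, so Chebyshev's inequality applies.
Chebyshev: P(|Z − μ| ≥ t) ≤ Var(Z)/t².
Var(Z) = σ² = 21.4² = 457.96.
Bound = 457.96 / 2937.64 = 0.1559.

0.1559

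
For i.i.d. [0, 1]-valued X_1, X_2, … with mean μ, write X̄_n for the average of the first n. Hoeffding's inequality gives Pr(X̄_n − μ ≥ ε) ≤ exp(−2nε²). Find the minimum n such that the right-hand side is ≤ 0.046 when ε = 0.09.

Require exp(−2nε²) ≤ 0.046, i.e. 2nε² ≥ ln(1/0.046) = 3.079114.
So n ≥ 3.079114 / (2·0.09²) = 190.069.
The smallest integer n is 191.

191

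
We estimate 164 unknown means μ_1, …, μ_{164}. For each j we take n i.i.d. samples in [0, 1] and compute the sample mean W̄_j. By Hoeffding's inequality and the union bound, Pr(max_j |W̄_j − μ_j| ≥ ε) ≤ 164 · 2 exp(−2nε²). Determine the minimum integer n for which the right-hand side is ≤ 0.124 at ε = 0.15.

Need 2·164·exp(−2nε²) ≤ 0.124, i.e. exp(−2nε²) ≤ 0.124/328.
So 2nε² ≥ ln(328/0.124) = 7.880487.
Hence n ≥ 7.880487/(2·0.15²) = 175.122.
The smallest integer n is 176.

176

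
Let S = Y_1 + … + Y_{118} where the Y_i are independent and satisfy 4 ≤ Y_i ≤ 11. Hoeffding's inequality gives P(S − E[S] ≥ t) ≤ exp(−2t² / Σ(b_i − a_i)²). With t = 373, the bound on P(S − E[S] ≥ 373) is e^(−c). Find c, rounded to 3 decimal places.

Σ(b_i − a_i)² = 118·(7)² = 5782.
c = 2t²/5782 = 2·373²/5782 = 48.1249.

48.125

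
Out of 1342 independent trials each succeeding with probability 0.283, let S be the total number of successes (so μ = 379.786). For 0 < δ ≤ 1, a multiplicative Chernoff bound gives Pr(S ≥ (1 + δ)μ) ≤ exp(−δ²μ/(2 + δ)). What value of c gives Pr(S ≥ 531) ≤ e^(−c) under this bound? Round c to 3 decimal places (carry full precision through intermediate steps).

25.105

Write 531 = (1 + δ)μ, so δ = 531/379.786 − 1 = 0.3981558…
Then the exponent is δ²μ/(2 + δ) = (531 − μ)² / (μ·(2 + δ)) = 25.105430.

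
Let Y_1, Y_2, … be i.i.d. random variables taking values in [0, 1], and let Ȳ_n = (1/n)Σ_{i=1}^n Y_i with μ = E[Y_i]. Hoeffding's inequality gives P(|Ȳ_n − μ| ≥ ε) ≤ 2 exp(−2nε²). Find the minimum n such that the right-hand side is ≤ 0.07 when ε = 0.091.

203

Require 2·exp(−2nε²) ≤ 0.07, i.e. 2nε² ≥ ln(2/0.07) = 3.352407.
So n ≥ 3.352407 / (2·0.091²) = 202.416.
The smallest integer n is 203.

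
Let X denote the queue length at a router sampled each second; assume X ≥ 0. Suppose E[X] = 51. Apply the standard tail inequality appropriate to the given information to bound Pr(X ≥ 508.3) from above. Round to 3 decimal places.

0.100

Only the mean of a non-negative variable is known, so Markov's inequality is the applicable tail bound.
Markov's inequality: for a non-negative random variable, Pr(X ≥ a) ≤ E[X]/a.
Here E[X] = 51 and a = 508.3, so the bound is 51/508.3 = 0.1003.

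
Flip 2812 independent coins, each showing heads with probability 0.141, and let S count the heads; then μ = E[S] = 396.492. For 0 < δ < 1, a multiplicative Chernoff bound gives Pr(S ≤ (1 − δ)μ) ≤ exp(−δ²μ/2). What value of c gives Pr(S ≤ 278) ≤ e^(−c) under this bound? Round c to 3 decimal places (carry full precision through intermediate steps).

Write 278 = (1 − δ)μ, so δ = 1 − 278/396.492 = 0.2988509…
Then the exponent is δ²μ/2 = (μ − 278)²/(2μ) = 17.705722.

17.706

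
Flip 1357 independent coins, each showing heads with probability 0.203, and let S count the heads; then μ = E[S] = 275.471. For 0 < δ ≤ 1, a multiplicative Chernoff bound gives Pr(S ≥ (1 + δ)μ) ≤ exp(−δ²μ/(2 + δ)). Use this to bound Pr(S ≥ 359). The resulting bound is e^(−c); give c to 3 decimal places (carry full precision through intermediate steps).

10.997

Write 359 = (1 + δ)μ, so δ = 359/275.471 − 1 = 0.3032225…
Then the exponent is δ²μ/(2 + δ) = (359 − μ)² / (μ·(2 + δ)) = 10.996710.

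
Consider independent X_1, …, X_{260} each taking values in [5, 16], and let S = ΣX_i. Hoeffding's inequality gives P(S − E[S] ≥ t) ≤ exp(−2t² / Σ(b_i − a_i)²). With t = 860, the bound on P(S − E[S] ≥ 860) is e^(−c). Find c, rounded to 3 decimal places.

Σ(b_i − a_i)² = 260·(11)² = 31460.
c = 2t²/31460 = 2·860²/31460 = 47.0184.

47.018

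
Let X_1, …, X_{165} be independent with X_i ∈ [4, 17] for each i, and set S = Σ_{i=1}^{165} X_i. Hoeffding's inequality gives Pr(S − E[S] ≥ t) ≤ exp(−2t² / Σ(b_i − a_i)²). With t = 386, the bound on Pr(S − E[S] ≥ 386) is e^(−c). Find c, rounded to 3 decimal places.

Σ(b_i − a_i)² = 165·(13)² = 27885.
c = 2t²/27885 = 2·386²/27885 = 10.6865.

10.686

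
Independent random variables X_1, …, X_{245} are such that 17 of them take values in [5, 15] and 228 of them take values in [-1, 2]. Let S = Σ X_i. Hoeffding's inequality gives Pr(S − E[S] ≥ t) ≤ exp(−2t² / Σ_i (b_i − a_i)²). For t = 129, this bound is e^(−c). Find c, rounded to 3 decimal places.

8.870

Σ(b_i − a_i)² = 17·10² + 228·3² = 3752.
c = 2t² / 3752 = 2·129² / 3752 = 8.8705.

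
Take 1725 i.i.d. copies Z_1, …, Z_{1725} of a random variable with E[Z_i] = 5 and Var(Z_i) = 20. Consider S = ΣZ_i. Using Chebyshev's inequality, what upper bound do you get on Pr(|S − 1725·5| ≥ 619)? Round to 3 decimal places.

0.090

Var(S) = n·Var(Z_i) = 1725·20 = 34500.
Chebyshev: Pr(|S − 1725·5| ≥ 619) ≤ Var(S)/619² = 34500/383161 = 0.0900.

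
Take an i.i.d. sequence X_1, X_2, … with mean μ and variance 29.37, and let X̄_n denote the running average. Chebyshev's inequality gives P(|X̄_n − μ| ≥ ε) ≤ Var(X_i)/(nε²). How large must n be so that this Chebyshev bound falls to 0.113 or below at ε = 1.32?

Require 29.37/(n·1.32²) ≤ 0.113, i.e. n ≥ 29.37/(0.113·1.32²) = 149.169.
The smallest integer n is 150.

150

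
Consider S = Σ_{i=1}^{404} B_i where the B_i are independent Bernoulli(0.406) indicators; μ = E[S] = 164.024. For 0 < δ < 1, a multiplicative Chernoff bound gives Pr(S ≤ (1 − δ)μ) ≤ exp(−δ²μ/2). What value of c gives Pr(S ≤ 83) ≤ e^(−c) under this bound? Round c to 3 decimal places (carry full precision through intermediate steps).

Write 83 = (1 − δ)μ, so δ = 1 − 83/164.024 = 0.4939765…
Then the exponent is δ²μ/2 = (μ − 83)²/(2μ) = 20.011976.

20.012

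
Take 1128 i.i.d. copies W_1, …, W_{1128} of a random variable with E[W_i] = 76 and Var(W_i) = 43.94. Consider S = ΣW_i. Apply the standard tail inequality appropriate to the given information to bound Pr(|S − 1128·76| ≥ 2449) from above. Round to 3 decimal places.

0.008

With mean and variance of each term known, Chebyshev's inequality bounds the deviation of the sum (or sample mean).
Var(S) = n·Var(W_i) = 1128·43.94 = 49564.32.
Chebyshev: Pr(|S − 1128·76| ≥ 2449) ≤ Var(S)/2449² = 49564.32/5997601 = 0.0083.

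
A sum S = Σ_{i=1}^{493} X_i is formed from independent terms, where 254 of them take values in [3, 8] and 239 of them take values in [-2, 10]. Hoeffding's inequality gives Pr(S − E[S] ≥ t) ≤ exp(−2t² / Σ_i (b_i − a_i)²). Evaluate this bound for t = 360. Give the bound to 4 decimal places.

0.0017

Σ(b_i − a_i)² = 254·5² + 239·12² = 40766.
Exponent = 2·360² / 40766 = 6.35824.
Bound = exp(−6.35824) = 0.00173.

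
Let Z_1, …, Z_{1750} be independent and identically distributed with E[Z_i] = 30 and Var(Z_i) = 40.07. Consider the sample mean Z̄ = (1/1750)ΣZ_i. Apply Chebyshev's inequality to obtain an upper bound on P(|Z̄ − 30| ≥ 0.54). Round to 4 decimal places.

0.0785

Var(Z̄) = Var(Z_i)/n = 40.07/1750 = 0.022897.
Chebyshev: P(|Z̄ − 30| ≥ 0.54) ≤ Var(Z̄)/(0.54)² = 40.07/(1750·0.54²) = 0.0785.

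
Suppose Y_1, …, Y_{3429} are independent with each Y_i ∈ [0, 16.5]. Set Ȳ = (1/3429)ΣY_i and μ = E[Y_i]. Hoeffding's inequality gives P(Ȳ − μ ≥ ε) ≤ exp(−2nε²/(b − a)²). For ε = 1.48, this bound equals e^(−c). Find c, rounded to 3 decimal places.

55.176

c = 2nε²/(b − a)² = 2·3429·1.48² / 16.5² = 55.1764.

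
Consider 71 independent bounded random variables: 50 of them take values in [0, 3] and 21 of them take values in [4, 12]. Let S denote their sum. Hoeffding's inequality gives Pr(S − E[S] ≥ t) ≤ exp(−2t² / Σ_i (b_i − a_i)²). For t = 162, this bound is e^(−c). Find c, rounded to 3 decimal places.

Σ(b_i − a_i)² = 50·3² + 21·8² = 1794.
c = 2t² / 1794 = 2·162² / 1794 = 29.2575.

29.258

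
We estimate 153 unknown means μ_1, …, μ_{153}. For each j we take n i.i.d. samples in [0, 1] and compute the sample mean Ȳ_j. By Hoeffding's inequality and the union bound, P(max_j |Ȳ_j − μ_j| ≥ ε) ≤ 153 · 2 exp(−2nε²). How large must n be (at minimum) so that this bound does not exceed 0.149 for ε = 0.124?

Need 2·153·exp(−2nε²) ≤ 0.149, i.e. exp(−2nε²) ≤ 0.149/306.
So 2nε² ≥ ln(306/0.149) = 7.627394.
Hence n ≥ 7.627394/(2·0.124²) = 248.029.
The smallest integer n is 249.

249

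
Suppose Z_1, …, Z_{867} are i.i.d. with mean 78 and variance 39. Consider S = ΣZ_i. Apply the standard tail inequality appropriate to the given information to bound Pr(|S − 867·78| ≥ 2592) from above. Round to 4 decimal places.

With mean and variance of each term known, Chebyshev's inequality bounds the deviation of the sum (or sample mean).
Var(S) = n·Var(Z_i) = 867·39 = 33813.
Chebyshev: Pr(|S − 867·78| ≥ 2592) ≤ Var(S)/2592² = 33813/6718464 = 0.0050.

0.0050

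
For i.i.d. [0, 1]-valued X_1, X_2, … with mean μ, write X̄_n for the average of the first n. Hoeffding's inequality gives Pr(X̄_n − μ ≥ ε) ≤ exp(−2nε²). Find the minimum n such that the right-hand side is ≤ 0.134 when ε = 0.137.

Require exp(−2nε²) ≤ 0.134, i.e. 2nε² ≥ ln(1/0.134) = 2.009915.
So n ≥ 2.009915 / (2·0.137²) = 53.543.
The smallest integer n is 54.

54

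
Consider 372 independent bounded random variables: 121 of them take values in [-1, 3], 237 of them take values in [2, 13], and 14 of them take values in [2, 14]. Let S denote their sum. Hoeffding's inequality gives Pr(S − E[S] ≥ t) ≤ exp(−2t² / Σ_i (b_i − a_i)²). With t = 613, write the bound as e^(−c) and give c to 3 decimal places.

Σ(b_i − a_i)² = 121·4² + 237·11² + 14·12² = 32629.
c = 2t² / 32629 = 2·613² / 32629 = 23.0328.

23.033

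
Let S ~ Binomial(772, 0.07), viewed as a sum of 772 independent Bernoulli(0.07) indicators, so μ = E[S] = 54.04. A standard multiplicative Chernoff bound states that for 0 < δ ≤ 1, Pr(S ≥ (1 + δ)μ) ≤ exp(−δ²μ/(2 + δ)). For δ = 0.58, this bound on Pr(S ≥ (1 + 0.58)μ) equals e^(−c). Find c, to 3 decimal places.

7.046

c = δ²μ/(2 + δ) = 0.58²·54.04/(2 + 0.58) = 7.0461.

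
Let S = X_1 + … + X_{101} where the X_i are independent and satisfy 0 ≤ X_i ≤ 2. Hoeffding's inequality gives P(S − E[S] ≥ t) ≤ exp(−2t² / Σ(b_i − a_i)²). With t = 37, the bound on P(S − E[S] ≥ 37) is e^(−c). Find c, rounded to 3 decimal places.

Σ(b_i − a_i)² = 101·(2)² = 404.
c = 2t²/404 = 2·37²/404 = 6.7772.

6.777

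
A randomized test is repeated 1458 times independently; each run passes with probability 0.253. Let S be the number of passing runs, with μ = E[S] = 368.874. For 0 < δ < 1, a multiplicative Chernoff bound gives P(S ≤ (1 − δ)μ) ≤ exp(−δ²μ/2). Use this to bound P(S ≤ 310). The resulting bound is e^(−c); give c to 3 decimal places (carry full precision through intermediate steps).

Write 310 = (1 − δ)μ, so δ = 1 − 310/368.874 = 0.1596046…
Then the exponent is δ²μ/2 = (μ − 310)²/(2μ) = 4.698282.

4.698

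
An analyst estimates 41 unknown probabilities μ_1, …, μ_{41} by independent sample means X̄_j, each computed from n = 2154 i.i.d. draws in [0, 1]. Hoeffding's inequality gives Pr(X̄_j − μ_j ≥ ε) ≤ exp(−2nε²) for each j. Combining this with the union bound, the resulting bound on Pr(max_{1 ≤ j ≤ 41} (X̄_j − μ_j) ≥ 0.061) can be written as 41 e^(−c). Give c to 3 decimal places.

16.030

Union bound over the 41 events: Pr(max_{1 ≤ j ≤ 41} (X̄_j − μ_j) ≥ 0.061) ≤ 41·exp(−2nε²) = 41 exp(−2·2154·0.061²).
So c = 2·2154·0.061² = 16.0301.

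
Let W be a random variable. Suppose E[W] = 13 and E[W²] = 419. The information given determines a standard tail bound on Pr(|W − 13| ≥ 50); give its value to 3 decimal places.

0.100

The first two moments determine the variance, so Chebyshev's inequality is the sharpest standard bound available.
Var(W) = E[W²] − (E[W])² = 419 − 169 = 250.
Chebyshev's inequality: Pr(|W − μ| ≥ t) ≤ Var(W)/t² = 250/2500 = 0.1000.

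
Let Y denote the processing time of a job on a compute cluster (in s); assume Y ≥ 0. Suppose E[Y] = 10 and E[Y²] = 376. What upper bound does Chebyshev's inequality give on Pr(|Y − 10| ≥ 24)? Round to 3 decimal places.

0.479

Var(Y) = E[Y²] − (E[Y])² = 376 − 100 = 276.
Chebyshev's inequality: Pr(|Y − μ| ≥ t) ≤ Var(Y)/t² = 276/576 = 0.4792.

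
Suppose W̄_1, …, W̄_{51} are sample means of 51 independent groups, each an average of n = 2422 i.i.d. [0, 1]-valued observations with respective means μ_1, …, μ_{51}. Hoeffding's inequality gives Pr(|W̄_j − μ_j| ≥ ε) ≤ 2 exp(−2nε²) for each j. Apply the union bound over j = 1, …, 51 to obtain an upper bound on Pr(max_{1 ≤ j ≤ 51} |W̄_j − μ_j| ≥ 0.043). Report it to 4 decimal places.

Per-experiment Hoeffding bound: 2·exp(−2·2422·0.043²) = 2·exp(−8.95656) = 0.00025778.
Union bound over 51 events: 51·0.00025778 = 0.01315.

0.0131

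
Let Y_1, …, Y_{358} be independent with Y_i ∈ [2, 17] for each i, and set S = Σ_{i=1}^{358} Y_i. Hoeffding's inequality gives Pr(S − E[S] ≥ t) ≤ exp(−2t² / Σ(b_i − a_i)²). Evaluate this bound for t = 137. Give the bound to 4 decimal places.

0.6275

Σ(b_i − a_i)² = 358·(15)² = 80550.
Exponent = 2·137²/80550 = 0.4660.
Bound = exp(−0.4660) = 0.62749.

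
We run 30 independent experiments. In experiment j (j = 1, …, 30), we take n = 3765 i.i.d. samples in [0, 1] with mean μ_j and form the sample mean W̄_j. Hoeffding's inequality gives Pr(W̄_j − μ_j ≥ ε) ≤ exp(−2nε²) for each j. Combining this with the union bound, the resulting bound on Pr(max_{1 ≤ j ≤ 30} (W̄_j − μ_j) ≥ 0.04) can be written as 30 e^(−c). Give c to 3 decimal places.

12.048

Union bound over the 30 events: Pr(max_{1 ≤ j ≤ 30} (W̄_j − μ_j) ≥ 0.04) ≤ 30·exp(−2nε²) = 30 exp(−2·3765·0.04²).
So c = 2·3765·0.04² = 12.0480.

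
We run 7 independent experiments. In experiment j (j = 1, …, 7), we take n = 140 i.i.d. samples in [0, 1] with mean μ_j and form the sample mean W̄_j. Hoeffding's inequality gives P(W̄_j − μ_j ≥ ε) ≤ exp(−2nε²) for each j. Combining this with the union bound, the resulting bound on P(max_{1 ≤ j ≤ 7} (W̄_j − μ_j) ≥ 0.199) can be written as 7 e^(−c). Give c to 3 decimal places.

11.088

Union bound over the 7 events: P(max_{1 ≤ j ≤ 7} (W̄_j − μ_j) ≥ 0.199) ≤ 7·exp(−2nε²) = 7 exp(−2·140·0.199²).
So c = 2·140·0.199² = 11.0883.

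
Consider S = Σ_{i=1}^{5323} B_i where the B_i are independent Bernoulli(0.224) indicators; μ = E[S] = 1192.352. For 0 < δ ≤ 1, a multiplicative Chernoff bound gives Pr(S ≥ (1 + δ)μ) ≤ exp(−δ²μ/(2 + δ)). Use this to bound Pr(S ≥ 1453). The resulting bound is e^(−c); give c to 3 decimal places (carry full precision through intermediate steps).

25.682

Write 1453 = (1 + δ)μ, so δ = 1453/1192.352 − 1 = 0.2185999…
Then the exponent is δ²μ/(2 + δ) = (1453 − μ)² / (μ·(2 + δ)) = 25.681792.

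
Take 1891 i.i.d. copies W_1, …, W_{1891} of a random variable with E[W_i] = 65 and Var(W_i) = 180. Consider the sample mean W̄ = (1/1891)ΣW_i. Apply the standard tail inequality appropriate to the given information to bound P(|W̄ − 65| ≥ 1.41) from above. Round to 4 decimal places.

0.0479

With mean and variance of each term known, Chebyshev's inequality bounds the deviation of the sum (or sample mean).
Var(W̄) = Var(W_i)/n = 180/1891 = 0.095188.
Chebyshev: P(|W̄ − 65| ≥ 1.41) ≤ Var(W̄)/(1.41)² = 180/(1891·1.41²) = 0.0479.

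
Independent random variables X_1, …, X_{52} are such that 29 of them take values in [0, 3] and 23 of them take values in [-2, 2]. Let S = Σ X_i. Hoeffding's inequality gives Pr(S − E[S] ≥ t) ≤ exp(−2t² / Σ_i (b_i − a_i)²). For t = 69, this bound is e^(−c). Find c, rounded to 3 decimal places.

15.138

Σ(b_i − a_i)² = 29·3² + 23·4² = 629.
c = 2t² / 629 = 2·69² / 629 = 15.1383.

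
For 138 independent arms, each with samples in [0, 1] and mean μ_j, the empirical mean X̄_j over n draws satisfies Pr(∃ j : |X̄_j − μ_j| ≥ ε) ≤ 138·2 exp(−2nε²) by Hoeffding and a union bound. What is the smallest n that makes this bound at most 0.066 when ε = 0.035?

Need 2·138·exp(−2nε²) ≤ 0.066, i.e. exp(−2nε²) ≤ 0.066/276.
So 2nε² ≥ ln(276/0.066) = 8.338501.
Hence n ≥ 8.338501/(2·0.035²) = 3403.470.
The smallest integer n is 3404.

3404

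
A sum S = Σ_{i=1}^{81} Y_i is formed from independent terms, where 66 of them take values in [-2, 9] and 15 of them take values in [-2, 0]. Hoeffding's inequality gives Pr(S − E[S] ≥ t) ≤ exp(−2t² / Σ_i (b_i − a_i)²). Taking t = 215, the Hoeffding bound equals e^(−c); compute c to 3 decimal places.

11.490

Σ(b_i − a_i)² = 66·11² + 15·2² = 8046.
c = 2t² / 8046 = 2·215² / 8046 = 11.4902.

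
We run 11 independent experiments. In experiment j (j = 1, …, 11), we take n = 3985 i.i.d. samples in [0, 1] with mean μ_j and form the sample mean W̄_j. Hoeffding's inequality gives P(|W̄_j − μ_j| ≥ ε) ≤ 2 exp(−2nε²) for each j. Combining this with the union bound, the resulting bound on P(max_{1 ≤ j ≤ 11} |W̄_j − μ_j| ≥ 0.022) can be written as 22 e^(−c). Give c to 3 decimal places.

3.857

Union bound over the 11 events: P(max_{1 ≤ j ≤ 11} |W̄_j − μ_j| ≥ 0.022) ≤ 11·2·exp(−2nε²) = 22 exp(−2·3985·0.022²).
So c = 2·3985·0.022² = 3.8575.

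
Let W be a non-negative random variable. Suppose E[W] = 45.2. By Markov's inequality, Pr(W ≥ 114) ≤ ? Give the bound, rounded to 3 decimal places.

0.396

Markov's inequality: for a non-negative random variable, Pr(W ≥ a) ≤ E[W]/a.
Here E[W] = 45.2 and a = 114, so the bound is 45.2/114 = 0.3965.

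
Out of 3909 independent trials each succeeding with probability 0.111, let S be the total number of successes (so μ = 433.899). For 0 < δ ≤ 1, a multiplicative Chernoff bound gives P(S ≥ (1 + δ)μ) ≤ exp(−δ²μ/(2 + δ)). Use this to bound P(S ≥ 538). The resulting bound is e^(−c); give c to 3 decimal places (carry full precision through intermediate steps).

11.150

Write 538 = (1 + δ)μ, so δ = 538/433.899 − 1 = 0.2399199…
Then the exponent is δ²μ/(2 + δ) = (538 − μ)² / (μ·(2 + δ)) = 11.150354.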